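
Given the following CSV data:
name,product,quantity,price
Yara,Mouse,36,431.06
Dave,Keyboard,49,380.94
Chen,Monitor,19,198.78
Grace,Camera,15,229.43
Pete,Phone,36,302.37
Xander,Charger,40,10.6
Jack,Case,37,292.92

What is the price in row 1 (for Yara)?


Row 1: Yara
Column 'price' = 431.06

ANSWER: 431.06


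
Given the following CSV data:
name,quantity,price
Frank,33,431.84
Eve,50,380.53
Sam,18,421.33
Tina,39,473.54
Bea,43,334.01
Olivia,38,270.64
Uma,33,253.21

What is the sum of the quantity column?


Values in 'quantity' column:
  Row 1: 33
  Row 2: 50
  Row 3: 18
  Row 4: 39
  Row 5: 43
  Row 6: 38
  Row 7: 33
Sum = 33 + 50 + 18 + 39 + 43 + 38 + 33 = 254

ANSWER: 254


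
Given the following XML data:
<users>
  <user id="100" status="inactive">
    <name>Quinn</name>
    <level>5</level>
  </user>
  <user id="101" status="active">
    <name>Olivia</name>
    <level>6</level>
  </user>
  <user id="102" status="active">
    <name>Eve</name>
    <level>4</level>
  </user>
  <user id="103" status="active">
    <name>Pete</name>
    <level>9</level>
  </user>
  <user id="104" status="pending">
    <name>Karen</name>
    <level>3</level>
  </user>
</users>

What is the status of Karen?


Finding user with name = Karen
user id="104" status="pending"

ANSWER: pending


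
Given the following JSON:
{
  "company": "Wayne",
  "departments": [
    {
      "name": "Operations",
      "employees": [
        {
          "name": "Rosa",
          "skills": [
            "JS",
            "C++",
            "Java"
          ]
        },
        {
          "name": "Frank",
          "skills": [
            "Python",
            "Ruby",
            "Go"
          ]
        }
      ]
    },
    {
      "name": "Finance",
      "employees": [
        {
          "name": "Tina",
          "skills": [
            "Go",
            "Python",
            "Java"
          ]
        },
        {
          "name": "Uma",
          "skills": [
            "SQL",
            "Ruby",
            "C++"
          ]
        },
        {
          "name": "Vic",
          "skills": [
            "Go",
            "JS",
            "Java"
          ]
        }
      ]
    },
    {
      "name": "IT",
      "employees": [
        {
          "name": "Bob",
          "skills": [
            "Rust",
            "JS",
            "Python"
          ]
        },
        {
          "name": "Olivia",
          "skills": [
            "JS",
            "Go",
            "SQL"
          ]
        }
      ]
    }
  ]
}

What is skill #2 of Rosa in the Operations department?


Path: departments[0].employees[0].skills[1]
Value: C++

ANSWER: C++


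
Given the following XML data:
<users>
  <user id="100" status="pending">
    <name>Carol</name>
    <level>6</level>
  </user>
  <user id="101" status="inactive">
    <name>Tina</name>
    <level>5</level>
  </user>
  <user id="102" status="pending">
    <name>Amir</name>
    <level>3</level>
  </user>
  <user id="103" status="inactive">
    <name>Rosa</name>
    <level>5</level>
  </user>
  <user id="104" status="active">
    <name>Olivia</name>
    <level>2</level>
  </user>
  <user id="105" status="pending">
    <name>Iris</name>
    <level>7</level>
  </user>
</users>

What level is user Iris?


Finding user: Iris
<level>7</level>

ANSWER: 7


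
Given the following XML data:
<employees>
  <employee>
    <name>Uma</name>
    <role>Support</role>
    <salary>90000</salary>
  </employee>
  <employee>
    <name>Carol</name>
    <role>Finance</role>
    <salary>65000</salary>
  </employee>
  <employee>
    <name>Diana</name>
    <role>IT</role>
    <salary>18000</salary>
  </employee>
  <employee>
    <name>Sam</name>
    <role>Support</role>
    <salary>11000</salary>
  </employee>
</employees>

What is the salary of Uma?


Searching for <employee> with <name>Uma</name>
Found at position 1
<salary>90000</salary>

ANSWER: 90000


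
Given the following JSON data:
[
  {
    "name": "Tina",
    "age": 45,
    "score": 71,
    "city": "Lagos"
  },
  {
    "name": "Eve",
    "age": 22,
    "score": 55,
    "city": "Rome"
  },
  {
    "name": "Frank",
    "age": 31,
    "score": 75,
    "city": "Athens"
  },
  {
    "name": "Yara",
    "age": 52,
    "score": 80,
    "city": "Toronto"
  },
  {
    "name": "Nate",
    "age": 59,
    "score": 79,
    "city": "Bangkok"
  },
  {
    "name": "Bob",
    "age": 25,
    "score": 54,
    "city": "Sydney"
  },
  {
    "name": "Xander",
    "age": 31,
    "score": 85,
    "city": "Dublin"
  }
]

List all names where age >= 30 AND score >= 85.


Checking both conditions:
  Tina (age=45, score=71) -> no
  Eve (age=22, score=55) -> no
  Frank (age=31, score=75) -> no
  Yara (age=52, score=80) -> no
  Nate (age=59, score=79) -> no
  Bob (age=25, score=54) -> no
  Xander (age=31, score=85) -> YES


ANSWER: Xander


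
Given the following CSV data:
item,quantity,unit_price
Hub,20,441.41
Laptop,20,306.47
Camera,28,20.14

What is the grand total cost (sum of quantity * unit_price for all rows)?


Computing row totals:
  Hub: 20 * 441.41 = 8828.2
  Laptop: 20 * 306.47 = 6129.4
  Camera: 28 * 20.14 = 563.92
Grand total = 8828.2 + 6129.4 + 563.92 = 15521.52

ANSWER: 15521.52


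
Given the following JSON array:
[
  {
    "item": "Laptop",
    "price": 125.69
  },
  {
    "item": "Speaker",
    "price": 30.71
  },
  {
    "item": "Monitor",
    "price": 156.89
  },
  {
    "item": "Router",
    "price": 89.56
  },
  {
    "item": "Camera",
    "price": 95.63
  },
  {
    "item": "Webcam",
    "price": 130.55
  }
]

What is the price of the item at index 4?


Array index 4 -> Camera
price = 95.63

ANSWER: 95.63


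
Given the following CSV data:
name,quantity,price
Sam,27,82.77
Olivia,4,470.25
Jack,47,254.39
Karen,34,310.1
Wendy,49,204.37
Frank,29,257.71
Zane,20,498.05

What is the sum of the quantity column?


Values in 'quantity' column:
  Row 1: 27
  Row 2: 4
  Row 3: 47
  Row 4: 34
  Row 5: 49
  Row 6: 29
  Row 7: 20
Sum = 27 + 4 + 47 + 34 + 49 + 29 + 20 = 210

ANSWER: 210


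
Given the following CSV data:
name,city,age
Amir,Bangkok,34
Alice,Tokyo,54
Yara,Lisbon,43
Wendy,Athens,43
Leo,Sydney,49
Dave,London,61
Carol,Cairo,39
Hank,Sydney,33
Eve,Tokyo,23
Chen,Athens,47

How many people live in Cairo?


Scanning city column for 'Cairo':
  Row 7: Carol -> MATCH
Total matches: 1

ANSWER: 1


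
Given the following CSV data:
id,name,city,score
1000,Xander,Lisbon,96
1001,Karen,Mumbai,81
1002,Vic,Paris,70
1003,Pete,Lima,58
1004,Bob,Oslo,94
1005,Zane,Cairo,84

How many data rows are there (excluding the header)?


Counting rows (excluding header):
Header: id,name,city,score
Data rows: 6

ANSWER: 6


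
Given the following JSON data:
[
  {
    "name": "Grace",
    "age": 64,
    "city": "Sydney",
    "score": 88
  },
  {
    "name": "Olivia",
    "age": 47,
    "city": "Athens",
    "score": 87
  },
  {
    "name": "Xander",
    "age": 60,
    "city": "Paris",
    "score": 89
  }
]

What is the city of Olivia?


Looking up record where name = Olivia
Record index: 1
Field 'city' = Athens

ANSWER: Athens


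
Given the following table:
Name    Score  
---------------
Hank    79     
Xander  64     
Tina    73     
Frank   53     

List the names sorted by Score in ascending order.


Sorting by Score (ascending):
  Frank: 53
  Xander: 64
  Tina: 73
  Hank: 79


ANSWER: Frank, Xander, Tina, Hank


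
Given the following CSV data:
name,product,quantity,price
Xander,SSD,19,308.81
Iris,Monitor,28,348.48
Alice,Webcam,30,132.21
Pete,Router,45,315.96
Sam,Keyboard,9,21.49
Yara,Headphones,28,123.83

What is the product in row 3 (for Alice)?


Row 3: Alice
Column 'product' = Webcam

ANSWER: Webcam


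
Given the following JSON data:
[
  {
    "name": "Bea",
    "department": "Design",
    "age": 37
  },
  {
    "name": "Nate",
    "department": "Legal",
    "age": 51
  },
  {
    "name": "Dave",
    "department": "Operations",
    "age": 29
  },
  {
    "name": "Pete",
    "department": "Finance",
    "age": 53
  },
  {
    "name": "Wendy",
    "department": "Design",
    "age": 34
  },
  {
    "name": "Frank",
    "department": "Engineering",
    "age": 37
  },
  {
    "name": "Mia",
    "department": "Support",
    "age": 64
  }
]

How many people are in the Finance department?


Scanning records for department = Finance
  Record 3: Pete
Count: 1

ANSWER: 1


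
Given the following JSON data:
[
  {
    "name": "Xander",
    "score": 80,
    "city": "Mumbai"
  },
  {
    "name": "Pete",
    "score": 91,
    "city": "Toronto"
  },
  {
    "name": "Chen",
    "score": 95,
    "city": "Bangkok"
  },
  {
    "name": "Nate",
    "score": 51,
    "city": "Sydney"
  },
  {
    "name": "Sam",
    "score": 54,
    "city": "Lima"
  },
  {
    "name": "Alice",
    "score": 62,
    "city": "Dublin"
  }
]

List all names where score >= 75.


Filtering records where score >= 75:
  Xander (score=80) -> YES
  Pete (score=91) -> YES
  Chen (score=95) -> YES
  Nate (score=51) -> no
  Sam (score=54) -> no
  Alice (score=62) -> no


ANSWER: Xander, Pete, Chen


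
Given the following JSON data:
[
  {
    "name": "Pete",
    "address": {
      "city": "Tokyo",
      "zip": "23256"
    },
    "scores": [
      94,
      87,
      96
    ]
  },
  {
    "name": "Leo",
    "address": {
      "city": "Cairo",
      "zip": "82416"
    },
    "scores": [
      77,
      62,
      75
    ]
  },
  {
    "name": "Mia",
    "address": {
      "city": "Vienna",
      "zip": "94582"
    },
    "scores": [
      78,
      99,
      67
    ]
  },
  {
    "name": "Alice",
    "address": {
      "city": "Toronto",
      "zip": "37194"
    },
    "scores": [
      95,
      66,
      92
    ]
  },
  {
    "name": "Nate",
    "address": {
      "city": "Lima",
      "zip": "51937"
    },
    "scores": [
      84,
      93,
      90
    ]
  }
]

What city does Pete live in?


Path: records[0].address.city
Value: Tokyo

ANSWER: Tokyo


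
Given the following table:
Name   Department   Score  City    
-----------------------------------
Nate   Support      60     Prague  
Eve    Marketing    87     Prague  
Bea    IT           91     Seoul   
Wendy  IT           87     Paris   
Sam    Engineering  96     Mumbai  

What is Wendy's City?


Row 4: Wendy
City = Paris

ANSWER: Paris


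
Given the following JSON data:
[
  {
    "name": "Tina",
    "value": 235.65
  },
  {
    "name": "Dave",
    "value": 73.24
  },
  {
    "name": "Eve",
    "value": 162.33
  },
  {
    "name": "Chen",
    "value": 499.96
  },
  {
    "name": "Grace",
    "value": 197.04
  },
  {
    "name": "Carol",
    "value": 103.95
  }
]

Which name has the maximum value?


Comparing values:
  Tina: 235.65
  Dave: 73.24
  Eve: 162.33
  Chen: 499.96
  Grace: 197.04
  Carol: 103.95
Maximum: Chen (499.96)

ANSWER: Chen


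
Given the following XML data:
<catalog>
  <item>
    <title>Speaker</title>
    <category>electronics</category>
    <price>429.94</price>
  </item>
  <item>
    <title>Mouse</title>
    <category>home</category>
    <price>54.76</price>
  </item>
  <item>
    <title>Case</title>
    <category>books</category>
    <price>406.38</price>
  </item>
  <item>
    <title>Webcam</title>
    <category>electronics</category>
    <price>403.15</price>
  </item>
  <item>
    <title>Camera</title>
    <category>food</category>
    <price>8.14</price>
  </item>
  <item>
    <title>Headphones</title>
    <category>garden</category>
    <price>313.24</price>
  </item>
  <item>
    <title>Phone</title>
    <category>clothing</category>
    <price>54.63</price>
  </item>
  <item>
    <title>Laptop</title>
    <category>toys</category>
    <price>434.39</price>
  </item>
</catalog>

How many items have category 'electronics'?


Scanning <item> elements for <category>electronics</category>:
  Item 1: Speaker -> MATCH
  Item 4: Webcam -> MATCH
Count: 2

ANSWER: 2


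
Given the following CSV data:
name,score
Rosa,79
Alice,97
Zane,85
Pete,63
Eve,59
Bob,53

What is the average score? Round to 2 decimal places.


Scores: 79, 97, 85, 63, 59, 53
Sum = 436
Count = 6
Average = 436 / 6 = 72.67

ANSWER: 72.67


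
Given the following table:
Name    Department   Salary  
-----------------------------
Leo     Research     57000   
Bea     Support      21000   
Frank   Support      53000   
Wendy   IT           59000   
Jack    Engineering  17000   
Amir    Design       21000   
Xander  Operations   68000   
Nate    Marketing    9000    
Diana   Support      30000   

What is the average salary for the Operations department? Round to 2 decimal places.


Operations department members:
  Xander: 68000
Sum = 68000
Count = 1
Average = 68000 / 1 = 68000.00

ANSWER: 68000.00


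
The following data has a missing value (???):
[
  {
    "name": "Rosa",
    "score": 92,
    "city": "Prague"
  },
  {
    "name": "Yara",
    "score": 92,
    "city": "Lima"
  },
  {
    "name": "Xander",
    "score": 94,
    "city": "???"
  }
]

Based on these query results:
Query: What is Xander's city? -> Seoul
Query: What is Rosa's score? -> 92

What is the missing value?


The missing value is Xander's city
From query: Xander's city = Seoul

ANSWER: Seoul


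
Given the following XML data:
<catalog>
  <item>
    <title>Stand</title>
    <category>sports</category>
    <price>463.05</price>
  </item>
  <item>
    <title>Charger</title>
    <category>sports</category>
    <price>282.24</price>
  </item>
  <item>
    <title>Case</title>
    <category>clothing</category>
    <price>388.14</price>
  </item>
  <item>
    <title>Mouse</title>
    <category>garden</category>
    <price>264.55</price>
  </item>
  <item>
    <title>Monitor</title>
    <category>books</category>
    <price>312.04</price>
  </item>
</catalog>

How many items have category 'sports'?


Scanning <item> elements for <category>sports</category>:
  Item 1: Stand -> MATCH
  Item 2: Charger -> MATCH
Count: 2

ANSWER: 2


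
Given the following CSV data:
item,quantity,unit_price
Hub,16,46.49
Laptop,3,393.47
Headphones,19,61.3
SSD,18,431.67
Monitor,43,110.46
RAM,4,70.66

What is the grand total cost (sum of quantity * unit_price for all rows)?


Computing row totals:
  Hub: 16 * 46.49 = 743.84
  Laptop: 3 * 393.47 = 1180.41
  Headphones: 19 * 61.3 = 1164.7
  SSD: 18 * 431.67 = 7770.06
  Monitor: 43 * 110.46 = 4749.78
  RAM: 4 * 70.66 = 282.64
Grand total = 743.84 + 1180.41 + 1164.7 + 7770.06 + 4749.78 + 282.64 = 15891.43

ANSWER: 15891.43


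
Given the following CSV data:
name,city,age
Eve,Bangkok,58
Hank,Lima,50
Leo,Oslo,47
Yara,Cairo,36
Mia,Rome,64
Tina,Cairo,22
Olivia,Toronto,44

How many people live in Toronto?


Scanning city column for 'Toronto':
  Row 7: Olivia -> MATCH
Total matches: 1

ANSWER: 1


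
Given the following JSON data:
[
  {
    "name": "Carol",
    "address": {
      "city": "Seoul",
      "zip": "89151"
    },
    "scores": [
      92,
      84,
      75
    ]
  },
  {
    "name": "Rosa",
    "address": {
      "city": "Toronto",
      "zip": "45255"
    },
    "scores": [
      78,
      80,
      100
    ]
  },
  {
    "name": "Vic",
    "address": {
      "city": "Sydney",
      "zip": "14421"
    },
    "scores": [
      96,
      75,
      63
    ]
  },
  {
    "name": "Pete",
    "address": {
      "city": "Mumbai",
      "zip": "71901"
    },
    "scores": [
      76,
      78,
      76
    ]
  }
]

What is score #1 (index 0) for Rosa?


Path: records[1].scores[0]
Value: 78

ANSWER: 78


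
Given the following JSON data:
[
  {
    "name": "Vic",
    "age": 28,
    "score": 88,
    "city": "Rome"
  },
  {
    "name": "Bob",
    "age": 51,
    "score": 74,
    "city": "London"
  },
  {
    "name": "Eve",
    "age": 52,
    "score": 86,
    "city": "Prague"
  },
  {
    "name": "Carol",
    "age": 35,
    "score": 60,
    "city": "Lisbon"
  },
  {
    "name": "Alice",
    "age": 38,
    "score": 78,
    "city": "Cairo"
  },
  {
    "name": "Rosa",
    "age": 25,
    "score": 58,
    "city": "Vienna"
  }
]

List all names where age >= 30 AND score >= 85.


Checking both conditions:
  Vic (age=28, score=88) -> no
  Bob (age=51, score=74) -> no
  Eve (age=52, score=86) -> YES
  Carol (age=35, score=60) -> no
  Alice (age=38, score=78) -> no
  Rosa (age=25, score=58) -> no


ANSWER: Eve


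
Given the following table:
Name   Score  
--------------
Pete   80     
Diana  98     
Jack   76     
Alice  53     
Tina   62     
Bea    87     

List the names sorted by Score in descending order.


Sorting by Score (descending):
  Diana: 98
  Bea: 87
  Pete: 80
  Jack: 76
  Tina: 62
  Alice: 53


ANSWER: Diana, Bea, Pete, Jack, Tina, Alice


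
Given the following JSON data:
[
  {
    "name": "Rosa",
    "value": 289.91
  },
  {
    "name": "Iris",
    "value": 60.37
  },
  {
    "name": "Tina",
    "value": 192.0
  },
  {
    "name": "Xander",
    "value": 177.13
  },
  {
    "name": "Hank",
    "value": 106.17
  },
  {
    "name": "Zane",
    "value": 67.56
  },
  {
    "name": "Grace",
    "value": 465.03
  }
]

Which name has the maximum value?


Comparing values:
  Rosa: 289.91
  Iris: 60.37
  Tina: 192.0
  Xander: 177.13
  Hank: 106.17
  Zane: 67.56
  Grace: 465.03
Maximum: Grace (465.03)

ANSWER: Grace


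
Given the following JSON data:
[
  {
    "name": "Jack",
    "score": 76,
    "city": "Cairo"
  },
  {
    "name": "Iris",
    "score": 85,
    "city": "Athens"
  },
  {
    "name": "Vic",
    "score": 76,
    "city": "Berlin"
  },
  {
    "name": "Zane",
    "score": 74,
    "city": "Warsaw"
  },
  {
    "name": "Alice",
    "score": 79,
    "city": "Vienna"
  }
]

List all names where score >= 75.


Filtering records where score >= 75:
  Jack (score=76) -> YES
  Iris (score=85) -> YES
  Vic (score=76) -> YES
  Zane (score=74) -> no
  Alice (score=79) -> YES


ANSWER: Jack, Iris, Vic, Alice


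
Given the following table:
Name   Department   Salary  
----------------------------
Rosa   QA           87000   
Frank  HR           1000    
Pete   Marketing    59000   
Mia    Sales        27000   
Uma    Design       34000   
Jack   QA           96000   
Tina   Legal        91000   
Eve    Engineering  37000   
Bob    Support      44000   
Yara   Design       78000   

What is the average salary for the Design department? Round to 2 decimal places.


Design department members:
  Uma: 34000
  Yara: 78000
Sum = 112000
Count = 2
Average = 112000 / 2 = 56000.00

ANSWER: 56000.00


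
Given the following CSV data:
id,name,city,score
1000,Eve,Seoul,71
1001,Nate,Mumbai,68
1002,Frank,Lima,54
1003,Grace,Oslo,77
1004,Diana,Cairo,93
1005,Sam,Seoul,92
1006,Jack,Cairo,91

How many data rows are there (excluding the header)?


Counting rows (excluding header):
Header: id,name,city,score
Data rows: 7

ANSWER: 7


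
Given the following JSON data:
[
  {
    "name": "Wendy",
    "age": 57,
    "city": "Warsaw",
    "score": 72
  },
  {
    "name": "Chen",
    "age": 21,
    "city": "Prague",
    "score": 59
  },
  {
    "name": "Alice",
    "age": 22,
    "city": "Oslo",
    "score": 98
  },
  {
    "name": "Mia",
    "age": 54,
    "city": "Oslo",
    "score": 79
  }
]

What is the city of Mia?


Looking up record where name = Mia
Record index: 3
Field 'city' = Oslo

ANSWER: Oslo


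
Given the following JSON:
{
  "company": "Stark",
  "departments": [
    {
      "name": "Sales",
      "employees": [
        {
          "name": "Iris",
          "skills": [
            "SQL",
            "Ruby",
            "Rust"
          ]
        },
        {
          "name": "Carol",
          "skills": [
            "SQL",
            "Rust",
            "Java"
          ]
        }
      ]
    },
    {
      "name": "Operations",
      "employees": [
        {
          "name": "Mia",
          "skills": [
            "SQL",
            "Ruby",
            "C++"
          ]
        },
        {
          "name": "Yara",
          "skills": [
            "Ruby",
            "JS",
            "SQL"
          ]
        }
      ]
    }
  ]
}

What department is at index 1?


Path: departments[1].name
Value: Operations

ANSWER: Operations


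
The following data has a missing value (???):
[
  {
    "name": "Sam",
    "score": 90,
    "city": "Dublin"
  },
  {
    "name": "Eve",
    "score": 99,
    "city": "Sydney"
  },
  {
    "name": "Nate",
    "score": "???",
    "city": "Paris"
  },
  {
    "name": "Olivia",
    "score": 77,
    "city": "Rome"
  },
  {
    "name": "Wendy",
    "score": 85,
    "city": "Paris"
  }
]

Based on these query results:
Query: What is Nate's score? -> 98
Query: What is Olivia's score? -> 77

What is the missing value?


The missing value is Nate's score
From query: Nate's score = 98

ANSWER: 98


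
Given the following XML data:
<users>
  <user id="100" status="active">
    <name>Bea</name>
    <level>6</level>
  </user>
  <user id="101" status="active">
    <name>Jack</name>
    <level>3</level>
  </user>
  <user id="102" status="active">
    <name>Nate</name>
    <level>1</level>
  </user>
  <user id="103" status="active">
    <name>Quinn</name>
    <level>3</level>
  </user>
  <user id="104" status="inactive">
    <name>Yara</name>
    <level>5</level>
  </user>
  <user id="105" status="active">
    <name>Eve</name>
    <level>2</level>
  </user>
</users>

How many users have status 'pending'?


Counting users with status='pending':
Count: 0

ANSWER: 0


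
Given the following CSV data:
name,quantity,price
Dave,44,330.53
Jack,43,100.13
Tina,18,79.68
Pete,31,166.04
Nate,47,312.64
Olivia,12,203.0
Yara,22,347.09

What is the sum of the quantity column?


Values in 'quantity' column:
  Row 1: 44
  Row 2: 43
  Row 3: 18
  Row 4: 31
  Row 5: 47
  Row 6: 12
  Row 7: 22
Sum = 44 + 43 + 18 + 31 + 47 + 12 + 22 = 217

ANSWER: 217


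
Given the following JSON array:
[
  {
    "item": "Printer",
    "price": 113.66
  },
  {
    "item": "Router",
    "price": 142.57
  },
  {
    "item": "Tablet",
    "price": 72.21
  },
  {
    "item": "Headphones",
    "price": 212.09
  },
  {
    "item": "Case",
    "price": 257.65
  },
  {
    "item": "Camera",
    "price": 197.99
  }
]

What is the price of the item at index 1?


Array index 1 -> Router
price = 142.57

ANSWER: 142.57


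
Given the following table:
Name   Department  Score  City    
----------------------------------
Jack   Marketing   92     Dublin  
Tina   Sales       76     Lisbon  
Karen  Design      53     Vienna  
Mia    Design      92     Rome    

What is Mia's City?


Row 4: Mia
City = Rome

ANSWER: Rome


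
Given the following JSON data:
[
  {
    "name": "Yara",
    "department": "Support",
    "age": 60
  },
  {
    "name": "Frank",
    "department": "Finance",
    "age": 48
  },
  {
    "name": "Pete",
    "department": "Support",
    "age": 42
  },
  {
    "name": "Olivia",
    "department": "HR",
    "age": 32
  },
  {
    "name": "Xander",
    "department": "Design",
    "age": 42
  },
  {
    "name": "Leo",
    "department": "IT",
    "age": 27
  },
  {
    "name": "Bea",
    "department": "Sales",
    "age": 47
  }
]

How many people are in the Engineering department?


Scanning records for department = Engineering
  No matches found
Count: 0

ANSWER: 0


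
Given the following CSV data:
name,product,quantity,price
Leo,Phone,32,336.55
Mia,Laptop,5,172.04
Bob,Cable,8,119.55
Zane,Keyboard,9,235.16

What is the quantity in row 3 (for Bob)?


Row 3: Bob
Column 'quantity' = 8

ANSWER: 8


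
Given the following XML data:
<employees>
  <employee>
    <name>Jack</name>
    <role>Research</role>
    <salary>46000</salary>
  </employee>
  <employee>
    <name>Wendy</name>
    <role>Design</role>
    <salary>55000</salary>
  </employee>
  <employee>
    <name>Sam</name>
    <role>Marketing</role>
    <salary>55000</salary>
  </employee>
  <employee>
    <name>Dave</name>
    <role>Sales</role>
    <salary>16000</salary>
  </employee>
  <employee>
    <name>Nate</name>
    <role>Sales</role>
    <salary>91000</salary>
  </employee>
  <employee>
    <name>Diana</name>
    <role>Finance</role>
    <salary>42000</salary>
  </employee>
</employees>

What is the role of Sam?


Searching for <employee> with <name>Sam</name>
Found at position 3
<role>Marketing</role>

ANSWER: Marketing


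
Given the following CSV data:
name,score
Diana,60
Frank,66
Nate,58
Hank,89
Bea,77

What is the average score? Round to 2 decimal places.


Scores: 60, 66, 58, 89, 77
Sum = 350
Count = 5
Average = 350 / 5 = 70.00

ANSWER: 70.00


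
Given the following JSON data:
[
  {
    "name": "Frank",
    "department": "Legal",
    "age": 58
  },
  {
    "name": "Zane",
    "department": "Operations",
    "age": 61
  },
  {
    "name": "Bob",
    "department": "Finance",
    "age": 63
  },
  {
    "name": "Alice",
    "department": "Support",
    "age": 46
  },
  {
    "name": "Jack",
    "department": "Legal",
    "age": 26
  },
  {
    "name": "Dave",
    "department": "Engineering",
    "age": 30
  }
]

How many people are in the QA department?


Scanning records for department = QA
  No matches found
Count: 0

ANSWER: 0


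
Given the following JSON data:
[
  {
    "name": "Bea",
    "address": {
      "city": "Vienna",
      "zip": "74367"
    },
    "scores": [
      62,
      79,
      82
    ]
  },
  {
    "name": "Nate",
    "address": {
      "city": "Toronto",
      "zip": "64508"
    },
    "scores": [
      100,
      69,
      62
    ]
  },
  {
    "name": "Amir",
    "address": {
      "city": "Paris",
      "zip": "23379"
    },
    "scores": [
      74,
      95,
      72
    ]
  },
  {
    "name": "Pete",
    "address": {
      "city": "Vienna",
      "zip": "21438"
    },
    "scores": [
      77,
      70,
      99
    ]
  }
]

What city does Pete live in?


Path: records[3].address.city
Value: Vienna

ANSWER: Vienna


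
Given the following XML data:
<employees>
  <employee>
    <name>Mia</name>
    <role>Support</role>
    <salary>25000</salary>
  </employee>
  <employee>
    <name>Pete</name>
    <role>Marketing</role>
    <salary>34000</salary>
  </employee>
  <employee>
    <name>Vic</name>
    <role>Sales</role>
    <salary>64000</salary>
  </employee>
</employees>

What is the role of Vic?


Searching for <employee> with <name>Vic</name>
Found at position 3
<role>Sales</role>

ANSWER: Sales


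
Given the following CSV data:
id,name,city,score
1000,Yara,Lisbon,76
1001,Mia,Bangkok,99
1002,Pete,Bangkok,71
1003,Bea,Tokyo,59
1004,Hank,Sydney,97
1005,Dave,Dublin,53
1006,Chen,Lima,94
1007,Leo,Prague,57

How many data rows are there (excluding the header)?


Counting rows (excluding header):
Header: id,name,city,score
Data rows: 8

ANSWER: 8


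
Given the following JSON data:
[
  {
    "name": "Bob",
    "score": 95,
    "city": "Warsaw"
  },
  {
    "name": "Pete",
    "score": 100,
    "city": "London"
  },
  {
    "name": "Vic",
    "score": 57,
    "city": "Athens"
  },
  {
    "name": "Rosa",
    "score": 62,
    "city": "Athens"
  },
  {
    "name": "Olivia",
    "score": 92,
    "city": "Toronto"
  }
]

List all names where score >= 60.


Filtering records where score >= 60:
  Bob (score=95) -> YES
  Pete (score=100) -> YES
  Vic (score=57) -> no
  Rosa (score=62) -> YES
  Olivia (score=92) -> YES


ANSWER: Bob, Pete, Rosa, Olivia


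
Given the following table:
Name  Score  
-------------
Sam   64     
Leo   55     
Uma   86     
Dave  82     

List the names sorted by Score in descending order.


Sorting by Score (descending):
  Uma: 86
  Dave: 82
  Sam: 64
  Leo: 55


ANSWER: Uma, Dave, Sam, Leo


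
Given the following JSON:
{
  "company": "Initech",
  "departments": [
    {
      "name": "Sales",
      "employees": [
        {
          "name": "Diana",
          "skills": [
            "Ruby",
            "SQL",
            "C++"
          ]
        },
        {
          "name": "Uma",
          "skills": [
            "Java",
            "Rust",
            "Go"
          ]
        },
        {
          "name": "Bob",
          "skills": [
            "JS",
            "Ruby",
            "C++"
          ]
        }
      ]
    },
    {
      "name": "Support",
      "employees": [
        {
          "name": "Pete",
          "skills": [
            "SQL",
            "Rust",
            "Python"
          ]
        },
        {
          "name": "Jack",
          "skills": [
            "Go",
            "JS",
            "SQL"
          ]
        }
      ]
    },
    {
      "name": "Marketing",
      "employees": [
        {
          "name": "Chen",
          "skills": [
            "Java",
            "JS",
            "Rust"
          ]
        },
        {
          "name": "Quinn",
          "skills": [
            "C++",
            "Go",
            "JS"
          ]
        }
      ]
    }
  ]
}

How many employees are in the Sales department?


Path: departments[0].employees
Count: 3

ANSWER: 3


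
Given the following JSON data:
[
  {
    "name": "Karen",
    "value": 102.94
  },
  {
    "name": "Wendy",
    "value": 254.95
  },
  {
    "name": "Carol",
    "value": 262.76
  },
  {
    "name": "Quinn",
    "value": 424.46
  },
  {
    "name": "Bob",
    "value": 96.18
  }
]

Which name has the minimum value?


Comparing values:
  Karen: 102.94
  Wendy: 254.95
  Carol: 262.76
  Quinn: 424.46
  Bob: 96.18
Minimum: Bob (96.18)

ANSWER: Bob


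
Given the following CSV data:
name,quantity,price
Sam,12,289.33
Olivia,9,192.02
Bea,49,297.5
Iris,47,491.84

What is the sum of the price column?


Values in 'price' column:
  Row 1: 289.33
  Row 2: 192.02
  Row 3: 297.5
  Row 4: 491.84
Sum = 289.33 + 192.02 + 297.5 + 491.84 = 1270.69

ANSWER: 1270.69


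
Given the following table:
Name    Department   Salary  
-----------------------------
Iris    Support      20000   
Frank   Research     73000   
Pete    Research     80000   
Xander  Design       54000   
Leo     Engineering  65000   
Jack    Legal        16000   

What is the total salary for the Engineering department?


Engineering department members:
  Leo: 65000
Total = 65000 = 65000

ANSWER: 65000


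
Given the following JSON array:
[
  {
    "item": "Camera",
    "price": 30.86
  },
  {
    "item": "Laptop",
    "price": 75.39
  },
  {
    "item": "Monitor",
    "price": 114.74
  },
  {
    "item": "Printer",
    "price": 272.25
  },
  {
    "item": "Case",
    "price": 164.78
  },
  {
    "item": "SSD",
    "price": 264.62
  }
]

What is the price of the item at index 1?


Array index 1 -> Laptop
price = 75.39

ANSWER: 75.39


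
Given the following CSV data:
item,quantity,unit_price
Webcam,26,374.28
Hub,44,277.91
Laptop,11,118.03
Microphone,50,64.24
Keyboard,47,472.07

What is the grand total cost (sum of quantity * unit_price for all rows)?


Computing row totals:
  Webcam: 26 * 374.28 = 9731.28
  Hub: 44 * 277.91 = 12228.04
  Laptop: 11 * 118.03 = 1298.33
  Microphone: 50 * 64.24 = 3212.0
  Keyboard: 47 * 472.07 = 22187.29
Grand total = 9731.28 + 12228.04 + 1298.33 + 3212.0 + 22187.29 = 48656.94

ANSWER: 48656.94


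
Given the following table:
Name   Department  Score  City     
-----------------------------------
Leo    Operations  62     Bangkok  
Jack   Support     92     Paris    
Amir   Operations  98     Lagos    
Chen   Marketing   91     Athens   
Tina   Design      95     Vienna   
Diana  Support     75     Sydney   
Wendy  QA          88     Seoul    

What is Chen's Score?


Row 4: Chen
Score = 91

ANSWER: 91


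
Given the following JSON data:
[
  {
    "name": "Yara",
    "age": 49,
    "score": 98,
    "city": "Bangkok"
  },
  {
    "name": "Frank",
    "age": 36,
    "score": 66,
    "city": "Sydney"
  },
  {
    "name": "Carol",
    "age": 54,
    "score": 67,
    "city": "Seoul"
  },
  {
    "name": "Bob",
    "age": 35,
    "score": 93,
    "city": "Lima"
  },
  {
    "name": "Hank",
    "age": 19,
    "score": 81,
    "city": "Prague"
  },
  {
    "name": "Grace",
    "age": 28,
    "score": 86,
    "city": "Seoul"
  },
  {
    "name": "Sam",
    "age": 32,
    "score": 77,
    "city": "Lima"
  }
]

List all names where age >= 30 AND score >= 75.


Checking both conditions:
  Yara (age=49, score=98) -> YES
  Frank (age=36, score=66) -> no
  Carol (age=54, score=67) -> no
  Bob (age=35, score=93) -> YES
  Hank (age=19, score=81) -> no
  Grace (age=28, score=86) -> no
  Sam (age=32, score=77) -> YES


ANSWER: Yara, Bob, Sam


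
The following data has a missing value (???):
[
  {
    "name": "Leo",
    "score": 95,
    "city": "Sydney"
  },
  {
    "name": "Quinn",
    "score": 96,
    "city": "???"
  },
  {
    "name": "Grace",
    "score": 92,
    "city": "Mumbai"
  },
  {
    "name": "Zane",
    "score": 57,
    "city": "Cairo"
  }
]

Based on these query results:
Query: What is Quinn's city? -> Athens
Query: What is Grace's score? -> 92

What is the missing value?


The missing value is Quinn's city
From query: Quinn's city = Athens

ANSWER: Athens


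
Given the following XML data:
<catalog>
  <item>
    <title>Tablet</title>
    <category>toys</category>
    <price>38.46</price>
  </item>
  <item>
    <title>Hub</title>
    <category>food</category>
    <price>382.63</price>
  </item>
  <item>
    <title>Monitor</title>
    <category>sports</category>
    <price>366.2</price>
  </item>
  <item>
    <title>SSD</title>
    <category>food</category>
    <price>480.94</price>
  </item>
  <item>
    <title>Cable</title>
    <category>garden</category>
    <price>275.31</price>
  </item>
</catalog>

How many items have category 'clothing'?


Scanning <item> elements for <category>clothing</category>:
Count: 0

ANSWER: 0


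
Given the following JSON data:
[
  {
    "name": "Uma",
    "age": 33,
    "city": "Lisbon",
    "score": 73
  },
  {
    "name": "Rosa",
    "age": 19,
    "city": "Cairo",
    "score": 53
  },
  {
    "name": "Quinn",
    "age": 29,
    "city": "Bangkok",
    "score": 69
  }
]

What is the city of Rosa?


Looking up record where name = Rosa
Record index: 1
Field 'city' = Cairo

ANSWER: Cairo


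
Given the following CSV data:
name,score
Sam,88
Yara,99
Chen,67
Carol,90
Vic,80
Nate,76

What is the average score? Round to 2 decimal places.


Scores: 88, 99, 67, 90, 80, 76
Sum = 500
Count = 6
Average = 500 / 6 = 83.33

ANSWER: 83.33


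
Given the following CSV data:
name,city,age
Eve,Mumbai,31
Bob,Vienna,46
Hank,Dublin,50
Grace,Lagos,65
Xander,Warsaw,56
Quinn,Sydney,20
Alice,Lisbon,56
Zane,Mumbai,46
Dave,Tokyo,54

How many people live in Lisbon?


Scanning city column for 'Lisbon':
  Row 7: Alice -> MATCH
Total matches: 1

ANSWER: 1


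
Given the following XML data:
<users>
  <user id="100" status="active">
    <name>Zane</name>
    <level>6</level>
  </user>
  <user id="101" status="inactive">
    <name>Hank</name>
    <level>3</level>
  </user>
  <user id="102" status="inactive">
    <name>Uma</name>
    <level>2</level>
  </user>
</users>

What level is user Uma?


Finding user: Uma
<level>2</level>

ANSWER: 2


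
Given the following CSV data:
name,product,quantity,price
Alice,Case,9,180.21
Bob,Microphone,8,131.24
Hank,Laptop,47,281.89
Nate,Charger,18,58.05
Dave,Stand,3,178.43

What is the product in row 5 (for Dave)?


Row 5: Dave
Column 'product' = Stand

ANSWER: Stand


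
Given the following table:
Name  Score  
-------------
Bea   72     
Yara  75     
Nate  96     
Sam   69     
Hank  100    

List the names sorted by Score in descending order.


Sorting by Score (descending):
  Hank: 100
  Nate: 96
  Yara: 75
  Bea: 72
  Sam: 69


ANSWER: Hank, Nate, Yara, Bea, Sam


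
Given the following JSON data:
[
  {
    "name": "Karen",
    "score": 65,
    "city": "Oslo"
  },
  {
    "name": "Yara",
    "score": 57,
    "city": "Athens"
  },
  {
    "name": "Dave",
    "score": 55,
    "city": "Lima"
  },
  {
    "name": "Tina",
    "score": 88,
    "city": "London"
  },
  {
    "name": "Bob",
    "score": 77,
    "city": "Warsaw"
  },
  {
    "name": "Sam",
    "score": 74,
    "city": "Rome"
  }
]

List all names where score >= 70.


Filtering records where score >= 70:
  Karen (score=65) -> no
  Yara (score=57) -> no
  Dave (score=55) -> no
  Tina (score=88) -> YES
  Bob (score=77) -> YES
  Sam (score=74) -> YES


ANSWER: Tina, Bob, Sam


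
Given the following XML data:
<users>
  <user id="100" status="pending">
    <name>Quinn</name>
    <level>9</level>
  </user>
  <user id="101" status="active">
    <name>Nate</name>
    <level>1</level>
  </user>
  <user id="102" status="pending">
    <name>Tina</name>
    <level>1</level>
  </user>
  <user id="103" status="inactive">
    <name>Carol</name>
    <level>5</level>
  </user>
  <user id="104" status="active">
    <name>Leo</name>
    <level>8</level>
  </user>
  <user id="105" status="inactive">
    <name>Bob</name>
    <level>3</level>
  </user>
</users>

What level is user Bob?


Finding user: Bob
<level>3</level>

ANSWER: 3


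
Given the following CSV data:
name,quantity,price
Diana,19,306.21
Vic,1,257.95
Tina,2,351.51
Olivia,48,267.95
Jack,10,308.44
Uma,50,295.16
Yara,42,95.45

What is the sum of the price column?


Values in 'price' column:
  Row 1: 306.21
  Row 2: 257.95
  Row 3: 351.51
  Row 4: 267.95
  Row 5: 308.44
  Row 6: 295.16
  Row 7: 95.45
Sum = 306.21 + 257.95 + 351.51 + 267.95 + 308.44 + 295.16 + 95.45 = 1882.67

ANSWER: 1882.67


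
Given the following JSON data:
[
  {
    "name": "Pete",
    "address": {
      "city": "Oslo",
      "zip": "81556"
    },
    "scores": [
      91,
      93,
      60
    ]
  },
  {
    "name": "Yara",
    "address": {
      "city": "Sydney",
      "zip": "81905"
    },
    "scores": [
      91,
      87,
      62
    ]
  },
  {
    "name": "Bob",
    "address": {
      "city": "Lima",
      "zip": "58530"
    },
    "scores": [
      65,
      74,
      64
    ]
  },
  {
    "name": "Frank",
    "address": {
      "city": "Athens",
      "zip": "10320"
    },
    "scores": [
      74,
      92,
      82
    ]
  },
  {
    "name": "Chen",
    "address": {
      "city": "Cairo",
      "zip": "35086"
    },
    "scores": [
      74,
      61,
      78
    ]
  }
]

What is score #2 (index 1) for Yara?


Path: records[1].scores[1]
Value: 87

ANSWER: 87


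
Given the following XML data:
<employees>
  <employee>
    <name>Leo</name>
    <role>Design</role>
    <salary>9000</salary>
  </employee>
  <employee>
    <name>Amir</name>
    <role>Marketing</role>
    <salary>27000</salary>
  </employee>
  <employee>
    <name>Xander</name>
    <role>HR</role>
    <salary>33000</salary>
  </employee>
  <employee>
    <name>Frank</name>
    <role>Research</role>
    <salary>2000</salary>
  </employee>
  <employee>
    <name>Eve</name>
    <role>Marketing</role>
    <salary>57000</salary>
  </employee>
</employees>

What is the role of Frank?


Searching for <employee> with <name>Frank</name>
Found at position 4
<role>Research</role>

ANSWER: Research


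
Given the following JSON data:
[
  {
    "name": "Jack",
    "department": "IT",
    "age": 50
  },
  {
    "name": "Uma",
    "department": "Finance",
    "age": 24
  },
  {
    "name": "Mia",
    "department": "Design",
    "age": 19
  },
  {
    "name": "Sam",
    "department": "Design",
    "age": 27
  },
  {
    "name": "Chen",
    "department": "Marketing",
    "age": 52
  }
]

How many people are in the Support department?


Scanning records for department = Support
  No matches found
Count: 0

ANSWER: 0


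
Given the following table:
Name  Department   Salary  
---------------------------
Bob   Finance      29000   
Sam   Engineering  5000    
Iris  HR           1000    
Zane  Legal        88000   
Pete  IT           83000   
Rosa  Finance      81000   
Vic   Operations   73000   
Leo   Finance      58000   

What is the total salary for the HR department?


HR department members:
  Iris: 1000
Total = 1000 = 1000

ANSWER: 1000


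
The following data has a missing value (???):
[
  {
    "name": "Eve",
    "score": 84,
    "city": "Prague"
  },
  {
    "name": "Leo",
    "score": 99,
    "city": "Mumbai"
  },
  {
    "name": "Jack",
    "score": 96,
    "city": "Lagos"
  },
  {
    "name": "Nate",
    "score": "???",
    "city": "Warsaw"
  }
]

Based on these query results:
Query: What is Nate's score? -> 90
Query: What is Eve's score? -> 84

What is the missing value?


The missing value is Nate's score
From query: Nate's score = 90

ANSWER: 90
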